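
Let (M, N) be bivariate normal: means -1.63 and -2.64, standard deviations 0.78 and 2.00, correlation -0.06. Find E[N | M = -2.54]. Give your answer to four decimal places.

E[N | M=x] = μ_N + ρ(σ_N/σ_M)(x − μ_M) for jointly normal variables.
E[N | M=-2.54] = -2.64 + (-0.06)·(2.00/0.78)·(-2.54 − (-1.63)) = -2.64 + (-0.15385)·(-0.91) = -2.5000.

-2.5000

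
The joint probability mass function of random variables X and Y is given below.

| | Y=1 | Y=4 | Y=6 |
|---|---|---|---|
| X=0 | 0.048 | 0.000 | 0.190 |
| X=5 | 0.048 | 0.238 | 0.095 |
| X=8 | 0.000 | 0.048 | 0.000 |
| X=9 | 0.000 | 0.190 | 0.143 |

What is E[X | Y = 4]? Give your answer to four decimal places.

6.8992

P(Y = 4) = 0.476.
Summing X·P(X=x,Y=y) over the conditioning event gives 3.284.
E[X | Y = 4] = (3.284) / (0.476) = 6.8992.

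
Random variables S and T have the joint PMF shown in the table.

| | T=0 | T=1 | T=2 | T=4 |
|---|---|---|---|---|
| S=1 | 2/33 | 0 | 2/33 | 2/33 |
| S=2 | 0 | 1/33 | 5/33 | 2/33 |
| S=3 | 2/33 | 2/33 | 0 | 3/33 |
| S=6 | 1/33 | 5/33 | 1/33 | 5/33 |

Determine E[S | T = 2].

9/4

P(T = 2) = 8/33.
Summing S·P(S=x,T=y) over the conditioning event gives 6/11.
E[S | T = 2] = (6/11) / (8/33) = 9/4.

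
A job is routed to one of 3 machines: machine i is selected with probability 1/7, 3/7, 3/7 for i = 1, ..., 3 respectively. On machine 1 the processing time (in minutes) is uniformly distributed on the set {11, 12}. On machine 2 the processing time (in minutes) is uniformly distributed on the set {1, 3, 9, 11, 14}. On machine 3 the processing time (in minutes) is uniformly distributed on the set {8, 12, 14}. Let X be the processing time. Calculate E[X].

683/70

E[X | machine 1] = (11+12)/2 = 23/2.
E[X | machine 2] = (1+3+9+11+14)/5 = 38/5.
E[X | machine 3] = (8+12+14)/3 = 34/3.
E[X] = (1/7)·(23/2) + (3/7)·(38/5) + (3/7)·(34/3) = 683/70.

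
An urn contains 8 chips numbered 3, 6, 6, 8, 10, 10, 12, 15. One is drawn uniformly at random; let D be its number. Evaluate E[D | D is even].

26/3

P(D is even) = 3/4.
Σ over the event: 6·1/4 + 8·1/8 + 10·1/4 + 12·1/8 = 13/2.
E[D | D is even] = (13/2) / (3/4) = 26/3.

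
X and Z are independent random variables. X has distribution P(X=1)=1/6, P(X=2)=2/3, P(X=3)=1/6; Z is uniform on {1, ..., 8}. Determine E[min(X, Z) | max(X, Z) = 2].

13/9

P(max(X, Z) = 2) = 3/16.
Summing min(X,Z)·P(x,y) over outcomes with max(X, Z) = 2 gives 13/48.
E[min(X, Z) | max(X, Z) = 2] = (13/48) / (3/16) = 13/9.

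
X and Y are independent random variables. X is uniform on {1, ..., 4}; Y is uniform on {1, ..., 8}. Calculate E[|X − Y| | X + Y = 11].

4

Outcomes with X + Y = 11: (3,8), (4,7), each with probability 1/32.
E[|X − Y| | X + Y = 11] = (5 + 3) / 2 = 4.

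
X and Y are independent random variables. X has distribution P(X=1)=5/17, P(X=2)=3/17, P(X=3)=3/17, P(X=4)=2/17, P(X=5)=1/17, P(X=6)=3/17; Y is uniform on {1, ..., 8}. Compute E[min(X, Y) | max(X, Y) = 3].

29/17

P(max(X, Y) = 3) = 1/8.
Summing min(X,Y)·P(x,y) over outcomes with max(X, Y) = 3 gives 29/136.
E[min(X, Y) | max(X, Y) = 3] = (29/136) / (1/8) = 29/17.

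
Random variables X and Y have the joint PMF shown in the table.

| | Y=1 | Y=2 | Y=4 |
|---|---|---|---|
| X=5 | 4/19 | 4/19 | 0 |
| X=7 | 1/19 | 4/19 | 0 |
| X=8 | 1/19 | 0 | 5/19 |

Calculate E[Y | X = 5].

3/2

P(X = 5) = 8/19.
Summing Y·P(X=x,Y=y) over the conditioning event gives 12/19.
E[Y | X = 5] = (12/19) / (8/19) = 3/2.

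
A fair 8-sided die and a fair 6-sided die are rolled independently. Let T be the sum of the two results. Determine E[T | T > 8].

P(T > 8) = 7/16.
Σ over the event: 9·1/8 + 10·5/48 + 11·1/12 + 12·1/16 + 13·1/24 + 14·1/48 = 14/3.
E[T | T > 8] = (14/3) / (7/16) = 32/3.

32/3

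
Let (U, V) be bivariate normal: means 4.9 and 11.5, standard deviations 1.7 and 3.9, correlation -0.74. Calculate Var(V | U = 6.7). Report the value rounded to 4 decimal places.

6.8810

The conditional variance in a bivariate normal is σ_V²(1 − ρ²), independent of x.
Var(V | U=6.7) = (3.9)²·(1 − (-0.74)²) = 15.21·0.4524 = 6.8810.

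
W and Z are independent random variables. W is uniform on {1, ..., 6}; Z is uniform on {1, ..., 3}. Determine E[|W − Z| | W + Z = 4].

4/3

Outcomes with W + Z = 4: (1,3), (2,2), (3,1), each with probability 1/18.
E[|W − Z| | W + Z = 4] = (2 + 0 + 2) / 3 = 4/3.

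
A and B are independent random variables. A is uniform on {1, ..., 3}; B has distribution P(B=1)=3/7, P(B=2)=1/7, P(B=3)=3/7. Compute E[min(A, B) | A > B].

8/7

P(A > B) = 1/3.
Summing min(A,B)·P(x,y) over outcomes with A > B gives 8/21.
E[min(A, B) | A > B] = (8/21) / (1/3) = 8/7.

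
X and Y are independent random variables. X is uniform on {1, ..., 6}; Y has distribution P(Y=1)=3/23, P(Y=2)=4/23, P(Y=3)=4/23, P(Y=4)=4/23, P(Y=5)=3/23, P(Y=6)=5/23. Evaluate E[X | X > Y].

P(X > Y) = 9/23.
Summing X·P(x,y) over outcomes with X > Y gives 127/69.
E[X | X > Y] = (127/69) / (9/23) = 127/27.

127/27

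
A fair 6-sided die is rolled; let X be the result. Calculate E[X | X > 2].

Given X > 2, X is equally likely to be any of {3, 4, 5, 6}.
E[X | X > 2] = (3 + 4 + 5 + 6) / 4 = 9/2.

9/2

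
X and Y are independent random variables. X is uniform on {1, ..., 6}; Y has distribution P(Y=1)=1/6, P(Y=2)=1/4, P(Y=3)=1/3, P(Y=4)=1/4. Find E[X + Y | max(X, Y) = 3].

P(max(X, Y) = 3) = 17/72.
Summing (X+Y)·P(x,y) over outcomes with max(X, Y) = 3 gives 83/72.
E[X + Y | max(X, Y) = 3] = (83/72) / (17/72) = 83/17.

83/17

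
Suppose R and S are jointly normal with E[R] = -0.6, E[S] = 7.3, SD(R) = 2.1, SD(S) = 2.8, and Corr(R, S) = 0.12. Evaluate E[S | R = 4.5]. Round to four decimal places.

8.1160

E[S | R=x] = μ_S + ρ(σ_S/σ_R)(x − μ_R) for jointly normal variables.
E[S | R=4.5] = 7.3 + (0.12)·(2.8/2.1)·(4.5 − (-0.6)) = 7.3 + (0.16)·(5.1) = 8.1160.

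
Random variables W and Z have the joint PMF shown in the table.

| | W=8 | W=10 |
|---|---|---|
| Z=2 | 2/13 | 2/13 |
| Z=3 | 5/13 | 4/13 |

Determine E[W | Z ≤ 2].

9

P(Z ≤ 2) = 4/13.
Σ W·P over the event = 8·(2/13) + 10·(2/13) = 36/13.
E[W | Z ≤ 2] = (36/13) / (4/13) = 9.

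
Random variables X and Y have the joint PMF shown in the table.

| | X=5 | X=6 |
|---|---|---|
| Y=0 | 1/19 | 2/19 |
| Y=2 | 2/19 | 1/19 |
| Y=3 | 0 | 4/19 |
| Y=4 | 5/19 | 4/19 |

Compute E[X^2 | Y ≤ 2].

P(Y ≤ 2) = 6/19.
Summing X^2·P(X=x,Y=y) over the conditioning event gives 183/19.
E[X^2 | Y ≤ 2] = (183/19) / (6/19) = 61/2.

61/2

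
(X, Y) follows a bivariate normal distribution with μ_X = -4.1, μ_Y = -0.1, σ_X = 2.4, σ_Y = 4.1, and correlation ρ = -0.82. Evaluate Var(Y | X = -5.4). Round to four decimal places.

For a bivariate normal, Var(Y | X=x) = σ_Y²(1 − ρ²).
Var(Y | X=-5.4) = (4.1)²·(1 − (-0.82)²) = 16.81·0.3276 = 5.5070.

5.5070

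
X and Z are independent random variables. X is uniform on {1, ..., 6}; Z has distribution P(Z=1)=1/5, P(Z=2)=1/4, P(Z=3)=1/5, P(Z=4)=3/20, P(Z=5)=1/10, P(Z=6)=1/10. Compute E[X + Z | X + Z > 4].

693/94

P(X + Z > 4) = 47/60.
Summing (X+Z)·P(x,y) over outcomes with X + Z > 4 gives 231/40.
E[X + Z | X + Z > 4] = (231/40) / (47/60) = 693/94.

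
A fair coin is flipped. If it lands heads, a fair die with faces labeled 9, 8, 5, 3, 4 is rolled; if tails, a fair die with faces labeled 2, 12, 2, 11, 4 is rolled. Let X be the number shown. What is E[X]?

6

E[X | heads] = (9+8+5+3+4)/5 = 29/5.
E[X | tails] = (2+12+2+11+4)/5 = 31/5.
By the law of total expectation,
E[X] = (1/2)·(29/5) + (1/2)·(31/5) = 6.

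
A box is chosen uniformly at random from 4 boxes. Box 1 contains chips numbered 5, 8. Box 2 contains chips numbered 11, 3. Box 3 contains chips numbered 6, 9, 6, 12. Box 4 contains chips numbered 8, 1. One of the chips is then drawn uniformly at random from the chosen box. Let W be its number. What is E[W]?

E[W | box 1] = (5+8)/2 = 13/2.
E[W | box 2] = (11+3)/2 = 7.
E[W | box 3] = (6+9+6+12)/4 = 33/4.
E[W | box 4] = (8+1)/2 = 9/2.
E[W] = (1/4)·(13/2) + (1/4)·(7) + (1/4)·(33/4) + (1/4)·(9/2) = 105/16.

105/16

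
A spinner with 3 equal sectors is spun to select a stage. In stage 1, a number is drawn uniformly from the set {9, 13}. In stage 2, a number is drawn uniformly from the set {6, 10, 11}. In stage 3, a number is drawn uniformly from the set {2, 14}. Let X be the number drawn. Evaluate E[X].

28/3

E[X | stage 1] = (9+13)/2 = 11.
E[X | stage 2] = (6+10+11)/3 = 9.
E[X | stage 3] = (2+14)/2 = 8.
E[X] = (1/3)·(11) + (1/3)·(9) + (1/3)·(8) = 28/3.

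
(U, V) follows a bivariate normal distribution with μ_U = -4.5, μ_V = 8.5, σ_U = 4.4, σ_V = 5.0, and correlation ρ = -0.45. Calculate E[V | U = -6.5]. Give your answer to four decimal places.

E[V | U=x] = μ_V + ρ(σ_V/σ_U)(x − μ_U) for jointly normal variables.
E[V | U=-6.5] = 8.5 + (-0.45)·(5.0/4.4)·(-6.5 − (-4.5)) = 8.5 + (-0.51136)·(-2) = 9.5227.

9.5227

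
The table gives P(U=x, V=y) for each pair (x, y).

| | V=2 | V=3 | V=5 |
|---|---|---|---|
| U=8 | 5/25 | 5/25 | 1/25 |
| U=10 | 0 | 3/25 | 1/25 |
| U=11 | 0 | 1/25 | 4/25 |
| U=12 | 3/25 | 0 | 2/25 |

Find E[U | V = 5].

43/4

P(V = 5) = 8/25.
Σ U·P over the event = 8·(1/25) + 10·(1/25) + 11·(4/25) + 12·(2/25) = 86/25.
E[U | V = 5] = (86/25) / (8/25) = 43/4.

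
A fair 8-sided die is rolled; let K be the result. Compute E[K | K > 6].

Given K > 6, K is equally likely to be any of {7, 8}.
E[K | K > 6] = (7 + 8) / 2 = 15/2.

15/2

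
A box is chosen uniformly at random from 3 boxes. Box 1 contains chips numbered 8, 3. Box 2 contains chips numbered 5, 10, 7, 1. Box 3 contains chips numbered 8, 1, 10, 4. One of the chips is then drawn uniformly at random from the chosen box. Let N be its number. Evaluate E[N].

E[N | box 1] = (8+3)/2 = 11/2.
E[N | box 2] = (5+10+7+1)/4 = 23/4.
E[N | box 3] = (8+1+10+4)/4 = 23/4.
By the law of total expectation,
E[N] = (1/3)·(11/2) + (1/3)·(23/4) + (1/3)·(23/4) = 17/3.

17/3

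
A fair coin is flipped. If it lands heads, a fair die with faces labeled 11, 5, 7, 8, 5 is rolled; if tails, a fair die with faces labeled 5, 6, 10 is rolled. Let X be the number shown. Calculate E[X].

E[X | heads] = (11+5+7+8+5)/5 = 36/5.
E[X | tails] = (5+6+10)/3 = 7.
E[X] = (1/2)·(36/5) + (1/2)·(7) = 71/10.

71/10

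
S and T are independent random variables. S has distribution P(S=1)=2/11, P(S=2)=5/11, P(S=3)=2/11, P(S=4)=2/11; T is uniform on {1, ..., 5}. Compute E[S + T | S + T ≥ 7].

P(S + T ≥ 7) = 3/11.
Summing (S+T)·P(x,y) over outcomes with S + T ≥ 7 gives 113/55.
E[S + T | S + T ≥ 7] = (113/55) / (3/11) = 113/15.

113/15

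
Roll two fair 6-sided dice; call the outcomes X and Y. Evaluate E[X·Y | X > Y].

P(X > Y) = 5/12.
Summing XY·P(x,y) over outcomes with X > Y gives 175/36.
E[X·Y | X > Y] = (175/36) / (5/12) = 35/3.

35/3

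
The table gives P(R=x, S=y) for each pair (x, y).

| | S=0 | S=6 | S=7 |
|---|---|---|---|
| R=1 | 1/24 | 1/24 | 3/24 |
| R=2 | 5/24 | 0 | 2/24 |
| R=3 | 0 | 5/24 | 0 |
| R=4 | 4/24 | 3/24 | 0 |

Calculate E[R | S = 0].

27/10

P(S = 0) = 5/12.
Σ R·P over the event = 1·(1/24) + 2·(5/24) + 4·(4/24) = 9/8.
E[R | S = 0] = (9/8) / (5/12) = 27/10.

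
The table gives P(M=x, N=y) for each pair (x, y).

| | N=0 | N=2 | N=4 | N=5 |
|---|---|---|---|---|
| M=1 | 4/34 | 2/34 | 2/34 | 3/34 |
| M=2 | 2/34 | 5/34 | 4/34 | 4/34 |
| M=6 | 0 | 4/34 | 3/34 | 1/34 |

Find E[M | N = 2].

P(N = 2) = 11/34.
Summing M·P(M=x,N=y) over the conditioning event gives 18/17.
E[M | N = 2] = (18/17) / (11/34) = 36/11.

36/11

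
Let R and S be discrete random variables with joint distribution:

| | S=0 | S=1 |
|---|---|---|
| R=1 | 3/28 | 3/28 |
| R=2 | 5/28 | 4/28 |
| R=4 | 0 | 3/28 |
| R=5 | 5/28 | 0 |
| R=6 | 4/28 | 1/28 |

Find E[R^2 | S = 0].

292/17

P(S = 0) = 17/28.
Σ R^2·P over the event = 1·(3/28) + 4·(5/28) + 25·(5/28) + 36·(4/28) = 73/7.
E[R^2 | S = 0] = (73/7) / (17/28) = 292/17.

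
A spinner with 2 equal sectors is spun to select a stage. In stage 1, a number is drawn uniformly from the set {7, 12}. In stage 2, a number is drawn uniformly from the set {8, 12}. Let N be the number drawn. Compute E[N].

E[N | stage 1] = (7+12)/2 = 19/2.
E[N | stage 2] = (8+12)/2 = 10.
E[N] = (1/2)·(19/2) + (1/2)·(10) = 39/4.

39/4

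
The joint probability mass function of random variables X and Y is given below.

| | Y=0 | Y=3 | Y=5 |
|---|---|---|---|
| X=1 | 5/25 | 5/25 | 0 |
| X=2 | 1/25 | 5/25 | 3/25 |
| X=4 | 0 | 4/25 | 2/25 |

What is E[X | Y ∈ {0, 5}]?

P(Y ∈ {0, 5}) = 11/25.
Σ X·P over the event = 1·(5/25) + 2·(1/25) + 2·(3/25) + 4·(2/25) = 21/25.
E[X | Y ∈ {0, 5}] = (21/25) / (11/25) = 21/11.

21/11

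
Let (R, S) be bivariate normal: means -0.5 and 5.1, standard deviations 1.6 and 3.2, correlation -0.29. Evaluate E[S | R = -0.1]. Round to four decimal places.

The regression of S on R has slope ρ·σ_S/σ_R and passes through (μ_R, μ_S).
E[S | R=-0.1] = 5.1 + (-0.29)·(3.2/1.6)·(-0.1 − (-0.5)) = 5.1 + (-0.58)·(0.4) = 4.8680.

4.8680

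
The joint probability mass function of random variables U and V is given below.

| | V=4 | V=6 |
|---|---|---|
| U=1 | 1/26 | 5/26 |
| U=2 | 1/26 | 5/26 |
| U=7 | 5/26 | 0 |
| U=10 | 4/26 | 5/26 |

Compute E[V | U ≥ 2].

5

P(U ≥ 2) = 10/13.
Σ V·P over the event = 4·(1/26) + 6·(5/26) + 4·(5/26) + 4·(4/26) + 6·(5/26) = 50/13.
E[V | U ≥ 2] = (50/13) / (10/13) = 5.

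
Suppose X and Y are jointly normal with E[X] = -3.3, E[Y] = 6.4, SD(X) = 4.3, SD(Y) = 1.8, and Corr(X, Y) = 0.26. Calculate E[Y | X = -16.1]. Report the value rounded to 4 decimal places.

5.0069

E[Y | X=x] = μ_Y + ρ(σ_Y/σ_X)(x − μ_X) for jointly normal variables.
E[Y | X=-16.1] = 6.4 + (0.26)·(1.8/4.3)·(-16.1 − (-3.3)) = 6.4 + (0.108837)·(-12.8) = 5.0069.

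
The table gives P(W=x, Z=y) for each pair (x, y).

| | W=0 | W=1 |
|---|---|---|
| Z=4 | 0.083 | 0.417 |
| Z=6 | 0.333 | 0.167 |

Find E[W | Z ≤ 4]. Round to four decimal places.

P(Z ≤ 4) = 0.500.
Σ W·P over the event = 0·(0.083) + 1·(0.417) = 0.417.
E[W | Z ≤ 4] = (0.417) / (0.500) = 0.8340.

0.8340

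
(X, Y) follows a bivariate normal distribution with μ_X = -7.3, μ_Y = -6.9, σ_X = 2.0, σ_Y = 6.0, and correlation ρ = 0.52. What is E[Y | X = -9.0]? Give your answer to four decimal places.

E[Y | X=x] = μ_Y + ρ(σ_Y/σ_X)(x − μ_X) for jointly normal variables.
E[Y | X=-9.0] = -6.9 + (0.52)·(6.0/2.0)·(-9.0 − (-7.3)) = -6.9 + (1.56)·(-1.7) = -9.5520.

-9.5520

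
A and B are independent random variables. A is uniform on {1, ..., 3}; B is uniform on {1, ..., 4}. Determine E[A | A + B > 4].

7/3

Outcomes with A + B > 4: (1,4), (2,3), (2,4), (3,2), (3,3), (3,4), each with probability 1/12.
E[A | A + B > 4] = (1 + 2 + 2 + 3 + 3 + 3) / 6 = 7/3.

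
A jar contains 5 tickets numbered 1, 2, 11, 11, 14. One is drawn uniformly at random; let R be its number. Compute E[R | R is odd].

P(R is odd) = 3/5.
Σ over the event: 1·1/5 + 11·2/5 = 23/5.
E[R | R is odd] = (23/5) / (3/5) = 23/3.

23/3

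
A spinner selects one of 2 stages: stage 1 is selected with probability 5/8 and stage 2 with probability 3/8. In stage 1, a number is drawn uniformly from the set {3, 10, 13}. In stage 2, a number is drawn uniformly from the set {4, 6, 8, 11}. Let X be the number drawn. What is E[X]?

E[X | stage 1] = (3+10+13)/3 = 26/3.
E[X | stage 2] = (4+6+8+11)/4 = 29/4.
E[X] = (5/8)·(26/3) + (3/8)·(29/4) = 781/96.

781/96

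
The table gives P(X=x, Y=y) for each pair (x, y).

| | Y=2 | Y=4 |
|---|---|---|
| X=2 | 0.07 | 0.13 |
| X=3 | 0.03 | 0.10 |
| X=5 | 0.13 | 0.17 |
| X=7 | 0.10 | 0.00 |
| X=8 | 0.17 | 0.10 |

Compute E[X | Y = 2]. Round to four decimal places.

P(Y = 2) = 0.50.
Σ X·P over the event = 2·(0.07) + 3·(0.03) + 5·(0.13) + 7·(0.10) + 8·(0.17) = 2.94.
E[X | Y = 2] = (2.94) / (0.50) = 5.8800.

5.8800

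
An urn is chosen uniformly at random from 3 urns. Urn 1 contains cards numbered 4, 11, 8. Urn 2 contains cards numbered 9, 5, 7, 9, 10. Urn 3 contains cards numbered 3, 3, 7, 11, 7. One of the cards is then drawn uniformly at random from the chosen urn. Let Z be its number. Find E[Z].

E[Z | urn 1] = (4+11+8)/3 = 23/3.
E[Z | urn 2] = (9+5+7+9+10)/5 = 8.
E[Z | urn 3] = (3+3+7+11+7)/5 = 31/5.
E[Z] = (1/3)·(23/3) + (1/3)·(8) + (1/3)·(31/5) = 328/45.

328/45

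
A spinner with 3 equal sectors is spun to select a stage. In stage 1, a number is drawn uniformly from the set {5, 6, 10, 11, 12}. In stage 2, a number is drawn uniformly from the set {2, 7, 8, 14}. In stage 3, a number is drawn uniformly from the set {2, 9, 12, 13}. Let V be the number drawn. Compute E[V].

511/60

E[V | stage 1] = (5+6+10+11+12)/5 = 44/5.
E[V | stage 2] = (2+7+8+14)/4 = 31/4.
E[V | stage 3] = (2+9+12+13)/4 = 9.
E[V] = (1/3)·(44/5) + (1/3)·(31/4) + (1/3)·(9) = 511/60.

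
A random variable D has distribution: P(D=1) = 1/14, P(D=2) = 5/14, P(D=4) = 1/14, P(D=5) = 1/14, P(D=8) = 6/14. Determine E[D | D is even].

P(D is even) = 6/7.
Σ over the event: 2·5/14 + 4·1/14 + 8·3/7 = 31/7.
E[D | D is even] = (31/7) / (6/7) = 31/6.

31/6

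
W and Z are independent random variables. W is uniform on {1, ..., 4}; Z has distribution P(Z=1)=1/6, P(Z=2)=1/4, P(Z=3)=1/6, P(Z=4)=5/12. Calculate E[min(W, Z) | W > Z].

12/7

P(W > Z) = 7/24.
Summing min(W,Z)·P(x,y) over outcomes with W > Z gives 1/2.
E[min(W, Z) | W > Z] = (1/2) / (7/24) = 12/7.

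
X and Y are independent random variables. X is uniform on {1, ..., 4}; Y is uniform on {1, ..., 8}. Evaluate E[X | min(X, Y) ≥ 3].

P(min(X, Y) ≥ 3) = 3/8.
Summing X·P(x,y) over outcomes with min(X, Y) ≥ 3 gives 21/16.
E[X | min(X, Y) ≥ 3] = (21/16) / (3/8) = 7/2.

7/2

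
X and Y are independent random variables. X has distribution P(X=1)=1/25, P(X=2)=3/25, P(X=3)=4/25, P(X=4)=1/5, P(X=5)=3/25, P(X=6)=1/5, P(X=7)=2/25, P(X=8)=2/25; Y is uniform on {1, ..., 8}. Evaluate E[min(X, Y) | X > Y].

P(X > Y) = 89/200.
Summing min(X,Y)·P(x,y) over outcomes with X > Y gives 31/25.
E[min(X, Y) | X > Y] = (31/25) / (89/200) = 248/89.

248/89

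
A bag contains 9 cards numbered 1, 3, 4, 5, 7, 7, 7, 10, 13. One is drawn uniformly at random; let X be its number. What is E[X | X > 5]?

P(X > 5) = 5/9.
Σ over the event: 7·1/3 + 10·1/9 + 13·1/9 = 44/9.
E[X | X > 5] = (44/9) / (5/9) = 44/5.

44/5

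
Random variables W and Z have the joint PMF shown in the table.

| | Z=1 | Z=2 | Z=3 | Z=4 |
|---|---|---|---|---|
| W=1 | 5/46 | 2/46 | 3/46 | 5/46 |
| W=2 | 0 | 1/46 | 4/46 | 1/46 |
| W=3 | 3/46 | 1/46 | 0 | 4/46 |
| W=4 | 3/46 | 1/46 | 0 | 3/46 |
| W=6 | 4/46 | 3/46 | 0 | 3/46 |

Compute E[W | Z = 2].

P(Z = 2) = 4/23.
Σ W·P over the event = 1·(2/46) + 2·(1/46) + 3·(1/46) + 4·(1/46) + 6·(3/46) = 29/46.
E[W | Z = 2] = (29/46) / (4/23) = 29/8.

29/8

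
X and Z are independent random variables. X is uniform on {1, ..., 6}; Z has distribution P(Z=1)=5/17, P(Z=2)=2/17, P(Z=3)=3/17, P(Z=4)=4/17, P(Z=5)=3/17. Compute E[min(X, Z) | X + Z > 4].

P(X + Z > 4) = 40/51.
Summing min(X,Z)·P(x,y) over outcomes with X + Z > 4 gives 205/102.
E[min(X, Z) | X + Z > 4] = (205/102) / (40/51) = 41/16.

41/16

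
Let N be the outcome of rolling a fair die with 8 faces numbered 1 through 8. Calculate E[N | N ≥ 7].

Given N ≥ 7, N is equally likely to be any of {7, 8}.
E[N | N ≥ 7] = (7 + 8) / 2 = 15/2.

15/2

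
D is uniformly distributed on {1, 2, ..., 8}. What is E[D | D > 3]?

Given D > 3, D is equally likely to be any of {4, 5, 6, 7, 8}.
E[D | D > 3] = (4 + 5 + 6 + 7 + 8) / 5 = 6.

6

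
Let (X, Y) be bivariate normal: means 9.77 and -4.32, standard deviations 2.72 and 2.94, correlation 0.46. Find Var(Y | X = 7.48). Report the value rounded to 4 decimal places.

6.8146

Var(Y | X=x) = (1 − ρ²)·σ_Y².
Var(Y | X=7.48) = (2.94)²·(1 − (0.46)²) = 8.6436·0.7884 = 6.8146.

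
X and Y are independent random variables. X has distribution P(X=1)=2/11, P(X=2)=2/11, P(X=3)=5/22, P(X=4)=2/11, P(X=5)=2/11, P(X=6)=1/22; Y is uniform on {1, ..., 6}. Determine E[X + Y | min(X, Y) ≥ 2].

P(min(X, Y) ≥ 2) = 15/22.
Summing (X+Y)·P(x,y) over outcomes with min(X, Y) ≥ 2 gives 685/132.
E[X + Y | min(X, Y) ≥ 2] = (685/132) / (15/22) = 137/18.

137/18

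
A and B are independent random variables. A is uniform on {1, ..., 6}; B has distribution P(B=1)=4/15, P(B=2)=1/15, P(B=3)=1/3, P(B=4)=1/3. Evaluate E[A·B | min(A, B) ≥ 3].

P(min(A, B) ≥ 3) = 4/9.
Summing AB·P(x,y) over outcomes with min(A, B) ≥ 3 gives 7.
E[A·B | min(A, B) ≥ 3] = (7) / (4/9) = 63/4.

63/4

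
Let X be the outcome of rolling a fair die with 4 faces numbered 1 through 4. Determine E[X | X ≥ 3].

Given X ≥ 3, X is equally likely to be any of {3, 4}.
E[X | X ≥ 3] = (3 + 4) / 2 = 7/2.

7/2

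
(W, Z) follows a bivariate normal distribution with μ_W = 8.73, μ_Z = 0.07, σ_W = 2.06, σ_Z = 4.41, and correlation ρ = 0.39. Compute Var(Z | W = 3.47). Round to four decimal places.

16.4900

Var(Z | W=x) = (1 − ρ²)·σ_Z².
Var(Z | W=3.47) = (4.41)²·(1 − (0.39)²) = 19.4481·0.8479 = 16.4900.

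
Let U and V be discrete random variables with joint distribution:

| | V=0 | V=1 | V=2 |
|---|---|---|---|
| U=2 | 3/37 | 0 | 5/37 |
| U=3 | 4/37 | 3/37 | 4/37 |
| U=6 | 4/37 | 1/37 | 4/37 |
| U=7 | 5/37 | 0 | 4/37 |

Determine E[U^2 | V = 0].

437/16

P(V = 0) = 16/37.
Σ U^2·P over the event = 4·(3/37) + 9·(4/37) + 36·(4/37) + 49·(5/37) = 437/37.
E[U^2 | V = 0] = (437/37) / (16/37) = 437/16.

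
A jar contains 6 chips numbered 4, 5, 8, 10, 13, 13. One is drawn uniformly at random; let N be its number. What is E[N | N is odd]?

P(N is odd) = 1/2.
Σ over the event: 5·1/6 + 13·1/3 = 31/6.
E[N | N is odd] = (31/6) / (1/2) = 31/3.

31/3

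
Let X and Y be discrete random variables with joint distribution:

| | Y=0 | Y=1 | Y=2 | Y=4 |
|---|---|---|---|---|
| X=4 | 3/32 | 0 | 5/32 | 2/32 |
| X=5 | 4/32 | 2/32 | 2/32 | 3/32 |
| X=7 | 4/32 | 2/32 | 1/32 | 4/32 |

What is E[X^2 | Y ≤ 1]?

164/5

P(Y ≤ 1) = 15/32.
Summing X^2·P(X=x,Y=y) over the conditioning event gives 123/8.
E[X^2 | Y ≤ 1] = (123/8) / (15/32) = 164/5.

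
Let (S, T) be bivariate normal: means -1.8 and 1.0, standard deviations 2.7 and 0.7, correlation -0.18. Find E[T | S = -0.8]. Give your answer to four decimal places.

0.9533

For a bivariate normal, E[T | S=x] = μ_T + ρ·(σ_T/σ_S)·(x − μ_S).
E[T | S=-0.8] = 1.0 + (-0.18)·(0.7/2.7)·(-0.8 − (-1.8)) = 1.0 + (-0.046667)·(1) = 0.9533.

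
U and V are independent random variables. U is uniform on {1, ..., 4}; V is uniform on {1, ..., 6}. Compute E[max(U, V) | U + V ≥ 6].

P(U + V ≥ 6) = 7/12.
Summing max(U,V)·P(x,y) over outcomes with U + V ≥ 6 gives 67/24.
E[max(U, V) | U + V ≥ 6] = (67/24) / (7/12) = 67/14.

67/14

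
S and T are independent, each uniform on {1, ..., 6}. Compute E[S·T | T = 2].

Outcomes with T = 2: (1,2), (2,2), (3,2), (4,2), (5,2), (6,2), each with probability 1/36.
E[S·T | T = 2] = (2 + 4 + 6 + 8 + 10 + 12) / 6 = 7.

7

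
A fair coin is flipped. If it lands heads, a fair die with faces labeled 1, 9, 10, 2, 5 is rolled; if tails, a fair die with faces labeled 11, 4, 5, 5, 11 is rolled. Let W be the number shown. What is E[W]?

E[W | heads] = (1+9+10+2+5)/5 = 27/5.
E[W | tails] = (11+4+5+5+11)/5 = 36/5.
By the law of total expectation,
E[W] = (1/2)·(27/5) + (1/2)·(36/5) = 63/10.

63/10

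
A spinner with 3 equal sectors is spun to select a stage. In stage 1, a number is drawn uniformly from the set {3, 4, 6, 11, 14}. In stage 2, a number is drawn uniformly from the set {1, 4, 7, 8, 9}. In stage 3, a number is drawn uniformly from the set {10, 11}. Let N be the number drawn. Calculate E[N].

E[N | stage 1] = (3+4+6+11+14)/5 = 38/5.
E[N | stage 2] = (1+4+7+8+9)/5 = 29/5.
E[N | stage 3] = (10+11)/2 = 21/2.
E[N] = (1/3)·(38/5) + (1/3)·(29/5) + (1/3)·(21/2) = 239/30.

239/30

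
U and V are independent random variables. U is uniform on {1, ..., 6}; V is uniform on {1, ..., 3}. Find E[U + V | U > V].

25/4

P(U > V) = 2/3.
Summing (U+V)·P(x,y) over outcomes with U > V gives 25/6.
E[U + V | U > V] = (25/6) / (2/3) = 25/4.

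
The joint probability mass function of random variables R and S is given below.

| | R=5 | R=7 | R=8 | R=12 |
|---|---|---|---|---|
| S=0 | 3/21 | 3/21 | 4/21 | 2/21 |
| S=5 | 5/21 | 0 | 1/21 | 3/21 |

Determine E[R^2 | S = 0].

P(S = 0) = 4/7.
Σ R^2·P over the event = 25·(3/21) + 49·(3/21) + 64·(4/21) + 144·(2/21) = 766/21.
E[R^2 | S = 0] = (766/21) / (4/7) = 383/6.

383/6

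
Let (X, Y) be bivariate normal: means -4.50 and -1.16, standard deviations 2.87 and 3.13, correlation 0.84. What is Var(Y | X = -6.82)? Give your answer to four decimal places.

For a bivariate normal, Var(Y | X=x) = σ_Y²(1 − ρ²).
Var(Y | X=-6.82) = (3.13)²·(1 − (0.84)²) = 9.7969·0.2944 = 2.8842.

2.8842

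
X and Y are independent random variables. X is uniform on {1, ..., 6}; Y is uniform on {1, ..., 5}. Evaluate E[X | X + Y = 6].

P(X + Y = 6) = 1/6.
Summing X·P(x,y) over outcomes with X + Y = 6 gives 1/2.
E[X | X + Y = 6] = (1/2) / (1/6) = 3.

3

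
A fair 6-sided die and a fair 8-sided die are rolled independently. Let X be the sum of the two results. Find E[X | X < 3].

2

P(X < 3) = 1/48.
Σ over the event: 2·1/48 = 1/24.
E[X | X < 3] = (1/24) / (1/48) = 2.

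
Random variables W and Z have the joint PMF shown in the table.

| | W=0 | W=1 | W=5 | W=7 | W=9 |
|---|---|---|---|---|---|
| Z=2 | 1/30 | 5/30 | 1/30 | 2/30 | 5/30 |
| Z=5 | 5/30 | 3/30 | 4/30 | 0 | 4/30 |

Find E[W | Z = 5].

59/16

P(Z = 5) = 8/15.
Σ W·P over the event = 0·(5/30) + 1·(3/30) + 5·(4/30) + 9·(4/30) = 59/30.
E[W | Z = 5] = (59/30) / (8/15) = 59/16.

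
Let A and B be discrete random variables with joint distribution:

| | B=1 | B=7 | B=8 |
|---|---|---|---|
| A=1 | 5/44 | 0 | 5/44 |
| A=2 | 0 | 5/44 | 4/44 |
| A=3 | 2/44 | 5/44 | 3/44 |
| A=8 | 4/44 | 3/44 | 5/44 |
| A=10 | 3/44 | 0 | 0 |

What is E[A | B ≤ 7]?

P(B ≤ 7) = 27/44.
Σ A·P over the event = 1·(5/44) + 2·(5/44) + 3·(2/44) + 3·(5/44) + 8·(4/44) + 8·(3/44) + 10·(3/44) = 61/22.
E[A | B ≤ 7] = (61/22) / (27/44) = 122/27.

122/27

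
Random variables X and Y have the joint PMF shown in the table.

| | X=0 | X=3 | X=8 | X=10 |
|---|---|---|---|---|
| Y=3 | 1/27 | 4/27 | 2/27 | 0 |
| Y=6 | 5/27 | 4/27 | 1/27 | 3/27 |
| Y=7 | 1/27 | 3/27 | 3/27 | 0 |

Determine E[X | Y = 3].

P(Y = 3) = 7/27.
Σ X·P over the event = 0·(1/27) + 3·(4/27) + 8·(2/27) = 28/27.
E[X | Y = 3] = (28/27) / (7/27) = 4.

4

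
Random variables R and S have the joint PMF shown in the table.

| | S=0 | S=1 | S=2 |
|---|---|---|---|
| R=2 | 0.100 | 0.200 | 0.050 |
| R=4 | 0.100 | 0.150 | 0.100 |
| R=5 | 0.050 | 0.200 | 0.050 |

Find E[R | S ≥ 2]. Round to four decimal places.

P(S ≥ 2) = 0.200.
Summing R·P(R=x,S=y) over the conditioning event gives 0.750.
E[R | S ≥ 2] = (0.750) / (0.200) = 3.7500.

3.7500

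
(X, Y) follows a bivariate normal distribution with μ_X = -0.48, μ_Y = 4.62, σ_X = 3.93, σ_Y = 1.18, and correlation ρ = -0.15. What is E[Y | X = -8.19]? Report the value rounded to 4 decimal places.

4.9672

E[Y | X=x] = μ_Y + ρ(σ_Y/σ_X)(x − μ_X) for jointly normal variables.
E[Y | X=-8.19] = 4.62 + (-0.15)·(1.18/3.93)·(-8.19 − (-0.48)) = 4.62 + (-0.045038)·(-7.71) = 4.9672.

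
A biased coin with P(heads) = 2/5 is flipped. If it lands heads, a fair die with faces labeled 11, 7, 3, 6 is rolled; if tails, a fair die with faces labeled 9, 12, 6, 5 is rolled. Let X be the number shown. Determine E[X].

E[X | heads] = (11+7+3+6)/4 = 27/4.
E[X | tails] = (9+12+6+5)/4 = 8.
E[X] = (2/5)·(27/4) + (3/5)·(8) = 15/2.

15/2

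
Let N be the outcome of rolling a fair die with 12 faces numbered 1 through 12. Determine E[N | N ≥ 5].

Given N ≥ 5, N is equally likely to be any of {5, 6, 7, 8, 9, 10, 11, 12}.
E[N | N ≥ 5] = (5 + 6 + 7 + 8 + 9 + 10 + 11 + 12) / 8 = 17/2.

17/2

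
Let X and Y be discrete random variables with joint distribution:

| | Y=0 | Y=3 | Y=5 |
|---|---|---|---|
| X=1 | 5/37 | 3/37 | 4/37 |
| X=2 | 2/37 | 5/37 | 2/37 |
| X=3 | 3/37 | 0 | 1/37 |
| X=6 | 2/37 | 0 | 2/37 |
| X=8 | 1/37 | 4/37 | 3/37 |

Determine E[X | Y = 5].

P(Y = 5) = 12/37.
Σ X·P over the event = 1·(4/37) + 2·(2/37) + 3·(1/37) + 6·(2/37) + 8·(3/37) = 47/37.
E[X | Y = 5] = (47/37) / (12/37) = 47/12.

47/12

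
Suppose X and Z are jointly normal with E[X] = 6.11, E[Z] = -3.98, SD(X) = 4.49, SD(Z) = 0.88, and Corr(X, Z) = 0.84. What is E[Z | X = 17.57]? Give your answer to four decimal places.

E[Z | X=x] = μ_Z + ρ(σ_Z/σ_X)(x − μ_X) for jointly normal variables.
E[Z | X=17.57] = -3.98 + (0.84)·(0.88/4.49)·(17.57 − (6.11)) = -3.98 + (0.16463)·(11.46) = -2.0933.

-2.0933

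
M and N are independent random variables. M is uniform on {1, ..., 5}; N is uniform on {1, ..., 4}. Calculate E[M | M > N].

P(M > N) = 1/2.
Summing M·P(x,y) over outcomes with M > N gives 2.
E[M | M > N] = (2) / (1/2) = 4.

4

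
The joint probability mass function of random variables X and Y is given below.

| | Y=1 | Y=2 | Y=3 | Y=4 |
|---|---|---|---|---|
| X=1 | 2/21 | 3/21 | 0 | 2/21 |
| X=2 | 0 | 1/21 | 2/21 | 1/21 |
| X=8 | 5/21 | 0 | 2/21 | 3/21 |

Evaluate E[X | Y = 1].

P(Y = 1) = 1/3.
Σ X·P over the event = 1·(2/21) + 8·(5/21) = 2.
E[X | Y = 1] = (2) / (1/3) = 6.

6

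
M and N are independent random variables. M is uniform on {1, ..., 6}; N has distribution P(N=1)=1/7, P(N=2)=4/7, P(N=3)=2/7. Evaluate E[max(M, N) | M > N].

122/27

P(M > N) = 9/14.
Summing max(M,N)·P(x,y) over outcomes with M > N gives 61/21.
E[max(M, N) | M > N] = (61/21) / (9/14) = 122/27.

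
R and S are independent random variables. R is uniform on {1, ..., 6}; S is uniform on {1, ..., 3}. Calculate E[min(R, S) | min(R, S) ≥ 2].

Outcomes with min(R, S) ≥ 2: (2,2), (2,3), (3,2), (3,3), (4,2), (4,3), (5,2), (5,3), (6,2), (6,3), each with probability 1/18.
E[min(R, S) | min(R, S) ≥ 2] = (2 + 2 + 2 + 3 + 2 + 3 + 2 + 3 + 2 + 3) / 10 = 12/5.

12/5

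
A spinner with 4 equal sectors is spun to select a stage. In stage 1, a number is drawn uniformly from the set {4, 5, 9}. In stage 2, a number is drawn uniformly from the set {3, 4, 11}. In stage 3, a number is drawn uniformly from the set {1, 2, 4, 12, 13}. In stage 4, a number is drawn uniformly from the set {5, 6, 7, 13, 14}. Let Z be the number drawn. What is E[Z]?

E[Z | stage 1] = (4+5+9)/3 = 6.
E[Z | stage 2] = (3+4+11)/3 = 6.
E[Z | stage 3] = (1+2+4+12+13)/5 = 32/5.
E[Z | stage 4] = (5+6+7+13+14)/5 = 9.
E[Z] = (1/4)·(6) + (1/4)·(6) + (1/4)·(32/5) + (1/4)·(9) = 137/20.

137/20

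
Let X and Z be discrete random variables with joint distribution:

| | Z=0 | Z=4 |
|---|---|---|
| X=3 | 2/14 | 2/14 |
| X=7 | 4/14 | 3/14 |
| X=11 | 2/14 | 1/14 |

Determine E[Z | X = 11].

P(X = 11) = 3/14.
Σ Z·P over the event = 0·(2/14) + 4·(1/14) = 2/7.
E[Z | X = 11] = (2/7) / (3/14) = 4/3.

4/3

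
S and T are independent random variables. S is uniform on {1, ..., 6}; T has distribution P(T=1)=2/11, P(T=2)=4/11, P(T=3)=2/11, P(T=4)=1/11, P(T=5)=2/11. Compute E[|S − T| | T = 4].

3/2

P(T = 4) = 1/11.
Summing |S−T|·P(x,y) over outcomes with T = 4 gives 3/22.
E[|S − T| | T = 4] = (3/22) / (1/11) = 3/2.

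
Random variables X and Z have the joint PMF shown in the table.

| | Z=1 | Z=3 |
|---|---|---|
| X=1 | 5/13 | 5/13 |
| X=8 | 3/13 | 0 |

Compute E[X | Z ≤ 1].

P(Z ≤ 1) = 8/13.
Σ X·P over the event = 1·(5/13) + 8·(3/13) = 29/13.
E[X | Z ≤ 1] = (29/13) / (8/13) = 29/8.

29/8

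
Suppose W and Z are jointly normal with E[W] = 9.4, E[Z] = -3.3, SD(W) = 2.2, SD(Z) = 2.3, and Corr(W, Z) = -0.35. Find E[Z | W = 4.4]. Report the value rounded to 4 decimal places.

The regression of Z on W has slope ρ·σ_Z/σ_W and passes through (μ_W, μ_Z).
E[Z | W=4.4] = -3.3 + (-0.35)·(2.3/2.2)·(4.4 − (9.4)) = -3.3 + (-0.36591)·(-5) = -1.4705.

-1.4705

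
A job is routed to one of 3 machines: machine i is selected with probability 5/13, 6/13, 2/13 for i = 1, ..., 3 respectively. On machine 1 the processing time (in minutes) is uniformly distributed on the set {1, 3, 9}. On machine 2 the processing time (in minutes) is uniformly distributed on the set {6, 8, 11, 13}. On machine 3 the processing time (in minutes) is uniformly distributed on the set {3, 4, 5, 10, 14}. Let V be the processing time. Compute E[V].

E[V | machine 1] = (1+3+9)/3 = 13/3.
E[V | machine 2] = (6+8+11+13)/4 = 19/2.
E[V | machine 3] = (3+4+5+10+14)/5 = 36/5.
By the law of total expectation,
E[V] = (5/13)·(13/3) + (6/13)·(19/2) + (2/13)·(36/5) = 1396/195.

1396/195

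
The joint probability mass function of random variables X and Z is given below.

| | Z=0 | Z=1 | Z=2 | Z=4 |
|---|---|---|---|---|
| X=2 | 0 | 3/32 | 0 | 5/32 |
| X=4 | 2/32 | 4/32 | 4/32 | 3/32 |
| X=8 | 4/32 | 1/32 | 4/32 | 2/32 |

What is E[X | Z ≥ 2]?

P(Z ≥ 2) = 9/16.
Σ X·P over the event = 2·(5/32) + 4·(4/32) + 4·(3/32) + 8·(4/32) + 8·(2/32) = 43/16.
E[X | Z ≥ 2] = (43/16) / (9/16) = 43/9.

43/9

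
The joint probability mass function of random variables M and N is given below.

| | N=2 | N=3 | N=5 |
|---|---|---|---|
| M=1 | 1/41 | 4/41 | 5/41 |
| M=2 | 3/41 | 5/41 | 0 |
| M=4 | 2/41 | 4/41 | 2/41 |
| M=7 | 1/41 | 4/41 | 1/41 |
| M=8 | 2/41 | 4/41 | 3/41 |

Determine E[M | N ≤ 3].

64/15

P(N ≤ 3) = 30/41.
Summing M·P(M=x,N=y) over the conditioning event gives 128/41.
E[M | N ≤ 3] = (128/41) / (30/41) = 64/15.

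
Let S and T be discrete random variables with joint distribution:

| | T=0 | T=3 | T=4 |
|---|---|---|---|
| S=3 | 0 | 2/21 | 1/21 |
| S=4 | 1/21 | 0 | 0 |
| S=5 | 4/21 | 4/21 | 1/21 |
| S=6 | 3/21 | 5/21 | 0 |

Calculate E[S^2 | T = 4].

17

P(T = 4) = 2/21.
Σ S^2·P over the event = 9·(1/21) + 25·(1/21) = 34/21.
E[S^2 | T = 4] = (34/21) / (2/21) = 17.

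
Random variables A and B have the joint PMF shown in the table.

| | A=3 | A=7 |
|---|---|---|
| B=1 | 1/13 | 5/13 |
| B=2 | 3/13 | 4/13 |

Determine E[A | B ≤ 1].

19/3

P(B ≤ 1) = 6/13.
Σ A·P over the event = 3·(1/13) + 7·(5/13) = 38/13.
E[A | B ≤ 1] = (38/13) / (6/13) = 19/3.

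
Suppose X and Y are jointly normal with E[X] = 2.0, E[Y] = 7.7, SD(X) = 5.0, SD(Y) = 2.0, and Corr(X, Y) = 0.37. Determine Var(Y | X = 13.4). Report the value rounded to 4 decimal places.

3.4524

For a bivariate normal, Var(Y | X=x) = σ_Y²(1 − ρ²).
Var(Y | X=13.4) = (2.0)²·(1 − (0.37)²) = 4·0.8631 = 3.4524.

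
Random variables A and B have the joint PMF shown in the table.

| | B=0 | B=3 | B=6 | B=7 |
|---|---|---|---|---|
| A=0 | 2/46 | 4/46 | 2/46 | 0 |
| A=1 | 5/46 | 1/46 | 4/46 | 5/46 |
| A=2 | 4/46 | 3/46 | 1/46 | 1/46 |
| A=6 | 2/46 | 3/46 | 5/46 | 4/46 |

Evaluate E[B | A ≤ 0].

3

P(A ≤ 0) = 4/23.
Σ B·P over the event = 0·(2/46) + 3·(4/46) + 6·(2/46) = 12/23.
E[B | A ≤ 0] = (12/23) / (4/23) = 3.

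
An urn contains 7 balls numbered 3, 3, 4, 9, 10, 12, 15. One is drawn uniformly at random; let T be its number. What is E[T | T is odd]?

15/2

P(T is odd) = 4/7.
Σ over the event: 3·2/7 + 9·1/7 + 15·1/7 = 30/7.
E[T | T is odd] = (30/7) / (4/7) = 15/2.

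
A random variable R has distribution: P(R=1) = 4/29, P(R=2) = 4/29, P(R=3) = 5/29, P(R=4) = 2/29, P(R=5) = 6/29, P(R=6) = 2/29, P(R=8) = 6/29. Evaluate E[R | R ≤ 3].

27/13

P(R ≤ 3) = 13/29.
Σ over the event: 1·4/29 + 2·4/29 + 3·5/29 = 27/29.
E[R | R ≤ 3] = (27/29) / (13/29) = 27/13.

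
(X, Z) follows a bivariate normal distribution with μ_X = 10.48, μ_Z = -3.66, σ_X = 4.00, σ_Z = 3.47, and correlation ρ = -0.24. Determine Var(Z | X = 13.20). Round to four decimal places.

11.3473

Var(Z | X=x) = (1 − ρ²)·σ_Z².
Var(Z | X=13.20) = (3.47)²·(1 − (-0.24)²) = 12.0409·0.9424 = 11.3473.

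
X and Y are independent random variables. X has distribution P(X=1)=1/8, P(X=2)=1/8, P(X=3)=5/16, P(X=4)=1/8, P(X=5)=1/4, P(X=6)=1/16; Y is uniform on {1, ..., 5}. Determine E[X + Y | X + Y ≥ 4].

499/74

P(X + Y ≥ 4) = 37/40.
Summing (X+Y)·P(x,y) over outcomes with X + Y ≥ 4 gives 499/80.
E[X + Y | X + Y ≥ 4] = (499/80) / (37/40) = 499/74.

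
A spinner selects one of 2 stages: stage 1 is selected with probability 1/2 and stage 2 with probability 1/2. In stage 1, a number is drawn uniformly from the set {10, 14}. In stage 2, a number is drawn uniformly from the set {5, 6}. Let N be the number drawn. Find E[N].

E[N | stage 1] = (10+14)/2 = 12.
E[N | stage 2] = (5+6)/2 = 11/2.
By the law of total expectation,
E[N] = (1/2)·(12) + (1/2)·(11/2) = 35/4.

35/4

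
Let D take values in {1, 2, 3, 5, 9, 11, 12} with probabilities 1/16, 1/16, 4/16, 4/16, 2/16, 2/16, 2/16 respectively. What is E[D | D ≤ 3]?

P(D ≤ 3) = 3/8.
Σ over the event: 1·1/16 + 2·1/16 + 3·1/4 = 15/16.
E[D | D ≤ 3] = (15/16) / (3/8) = 5/2.

5/2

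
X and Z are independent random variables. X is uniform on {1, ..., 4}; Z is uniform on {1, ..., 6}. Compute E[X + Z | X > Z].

5

Outcomes with X > Z: (2,1), (3,1), (3,2), (4,1), (4,2), (4,3), each with probability 1/24.
E[X + Z | X > Z] = (3 + 4 + 5 + 5 + 6 + 7) / 6 = 5.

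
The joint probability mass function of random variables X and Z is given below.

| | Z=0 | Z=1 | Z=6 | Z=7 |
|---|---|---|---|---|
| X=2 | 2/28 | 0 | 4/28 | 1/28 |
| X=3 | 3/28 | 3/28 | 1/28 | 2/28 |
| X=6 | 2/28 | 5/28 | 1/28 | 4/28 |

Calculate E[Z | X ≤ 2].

31/7

P(X ≤ 2) = 1/4.
Σ Z·P over the event = 0·(2/28) + 6·(4/28) + 7·(1/28) = 31/28.
E[Z | X ≤ 2] = (31/28) / (1/4) = 31/7.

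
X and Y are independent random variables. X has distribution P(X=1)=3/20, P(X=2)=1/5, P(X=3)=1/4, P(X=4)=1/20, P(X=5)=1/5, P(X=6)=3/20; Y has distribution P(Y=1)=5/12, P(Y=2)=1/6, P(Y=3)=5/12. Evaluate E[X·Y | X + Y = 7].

P(X + Y = 7) = 7/60.
Summing XY·P(x,y) over outcomes with X + Y = 7 gives 23/24.
E[X·Y | X + Y = 7] = (23/24) / (7/60) = 115/14.

115/14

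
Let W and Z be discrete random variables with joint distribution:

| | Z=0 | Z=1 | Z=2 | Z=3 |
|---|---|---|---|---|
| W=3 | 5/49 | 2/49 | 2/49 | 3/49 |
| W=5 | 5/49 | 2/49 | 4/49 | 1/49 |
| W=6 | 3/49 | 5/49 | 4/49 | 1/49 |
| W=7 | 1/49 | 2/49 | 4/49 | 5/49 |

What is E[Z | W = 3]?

5/4

P(W = 3) = 12/49.
Σ Z·P over the event = 0·(5/49) + 1·(2/49) + 2·(2/49) + 3·(3/49) = 15/49.
E[Z | W = 3] = (15/49) / (12/49) = 5/4.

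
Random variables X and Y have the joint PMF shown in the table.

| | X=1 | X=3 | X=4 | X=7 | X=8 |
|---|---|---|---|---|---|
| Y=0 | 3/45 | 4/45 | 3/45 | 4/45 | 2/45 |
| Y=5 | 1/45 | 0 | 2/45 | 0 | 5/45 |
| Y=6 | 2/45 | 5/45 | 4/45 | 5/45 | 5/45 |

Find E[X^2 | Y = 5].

353/8

P(Y = 5) = 8/45.
Σ X^2·P over the event = 1·(1/45) + 16·(2/45) + 64·(5/45) = 353/45.
E[X^2 | Y = 5] = (353/45) / (8/45) = 353/8.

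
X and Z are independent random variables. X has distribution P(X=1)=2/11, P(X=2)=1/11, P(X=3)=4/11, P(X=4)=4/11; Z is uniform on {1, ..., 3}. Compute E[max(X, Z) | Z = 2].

P(Z = 2) = 1/3.
Summing max(X,Z)·P(x,y) over outcomes with Z = 2 gives 34/33.
E[max(X, Z) | Z = 2] = (34/33) / (1/3) = 34/11.

34/11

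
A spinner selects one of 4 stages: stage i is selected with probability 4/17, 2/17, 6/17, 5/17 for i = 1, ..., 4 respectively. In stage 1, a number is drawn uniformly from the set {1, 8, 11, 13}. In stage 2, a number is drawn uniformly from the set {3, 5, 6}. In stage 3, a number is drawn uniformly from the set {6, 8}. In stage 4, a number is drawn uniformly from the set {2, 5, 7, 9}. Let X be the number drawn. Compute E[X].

E[X | stage 1] = (1+8+11+13)/4 = 33/4.
E[X | stage 2] = (3+5+6)/3 = 14/3.
E[X | stage 3] = (6+8)/2 = 7.
E[X | stage 4] = (2+5+7+9)/4 = 23/4.
E[X] = (4/17)·(33/4) + (2/17)·(14/3) + (6/17)·(7) + (5/17)·(23/4) = 1357/204.

1357/204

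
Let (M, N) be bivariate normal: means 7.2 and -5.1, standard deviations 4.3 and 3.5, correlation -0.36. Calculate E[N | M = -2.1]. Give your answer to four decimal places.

E[N | M=x] = μ_N + ρ(σ_N/σ_M)(x − μ_M) for jointly normal variables.
E[N | M=-2.1] = -5.1 + (-0.36)·(3.5/4.3)·(-2.1 − (7.2)) = -5.1 + (-0.29302)·(-9.3) = -2.3749.

-2.3749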